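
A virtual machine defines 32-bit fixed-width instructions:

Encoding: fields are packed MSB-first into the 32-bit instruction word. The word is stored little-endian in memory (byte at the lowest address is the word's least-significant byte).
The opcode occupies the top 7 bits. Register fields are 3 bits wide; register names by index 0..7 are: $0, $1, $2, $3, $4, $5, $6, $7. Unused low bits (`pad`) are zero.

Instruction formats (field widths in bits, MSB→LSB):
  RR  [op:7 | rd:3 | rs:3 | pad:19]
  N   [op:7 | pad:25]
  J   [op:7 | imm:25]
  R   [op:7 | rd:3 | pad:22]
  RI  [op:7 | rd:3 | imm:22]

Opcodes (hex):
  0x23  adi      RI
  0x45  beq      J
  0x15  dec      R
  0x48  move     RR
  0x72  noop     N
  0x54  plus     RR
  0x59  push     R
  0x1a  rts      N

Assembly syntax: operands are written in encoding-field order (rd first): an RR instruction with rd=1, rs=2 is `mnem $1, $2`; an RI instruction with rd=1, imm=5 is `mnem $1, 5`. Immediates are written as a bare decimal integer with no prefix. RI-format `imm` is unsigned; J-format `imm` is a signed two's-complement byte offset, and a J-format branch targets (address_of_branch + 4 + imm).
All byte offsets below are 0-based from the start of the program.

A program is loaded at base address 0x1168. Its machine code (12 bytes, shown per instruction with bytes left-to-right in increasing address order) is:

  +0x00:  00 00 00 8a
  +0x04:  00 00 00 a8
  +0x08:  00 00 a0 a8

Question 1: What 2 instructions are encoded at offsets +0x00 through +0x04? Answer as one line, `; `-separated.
beq 0; plus $0, $0

@+00  little-endian(00 00 00 8a) = 0x8a000000
  opcode bits[31:25]=0x45: beq/J
  imm: (w>>0)&0x1ffffff=0x0 → 0
@+04  little-endian(00 00 00 a8) = 0xa8000000
  opcode bits[31:25]=0x54: plus/RR
  rd: (w>>22)&0x7=0x0 → $0
  rs: (w>>19)&0x7=0x0 → $0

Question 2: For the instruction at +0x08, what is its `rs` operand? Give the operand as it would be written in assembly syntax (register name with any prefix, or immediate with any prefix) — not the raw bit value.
$4

@+08  little-endian(00 00 a0 a8) = 0xa8a00000
  top 7b → 0x54 → plus [RR]
  rd: (w>>22)&0x7=0x2 → $2
  rs: (w>>19)&0x7=0x4 → $4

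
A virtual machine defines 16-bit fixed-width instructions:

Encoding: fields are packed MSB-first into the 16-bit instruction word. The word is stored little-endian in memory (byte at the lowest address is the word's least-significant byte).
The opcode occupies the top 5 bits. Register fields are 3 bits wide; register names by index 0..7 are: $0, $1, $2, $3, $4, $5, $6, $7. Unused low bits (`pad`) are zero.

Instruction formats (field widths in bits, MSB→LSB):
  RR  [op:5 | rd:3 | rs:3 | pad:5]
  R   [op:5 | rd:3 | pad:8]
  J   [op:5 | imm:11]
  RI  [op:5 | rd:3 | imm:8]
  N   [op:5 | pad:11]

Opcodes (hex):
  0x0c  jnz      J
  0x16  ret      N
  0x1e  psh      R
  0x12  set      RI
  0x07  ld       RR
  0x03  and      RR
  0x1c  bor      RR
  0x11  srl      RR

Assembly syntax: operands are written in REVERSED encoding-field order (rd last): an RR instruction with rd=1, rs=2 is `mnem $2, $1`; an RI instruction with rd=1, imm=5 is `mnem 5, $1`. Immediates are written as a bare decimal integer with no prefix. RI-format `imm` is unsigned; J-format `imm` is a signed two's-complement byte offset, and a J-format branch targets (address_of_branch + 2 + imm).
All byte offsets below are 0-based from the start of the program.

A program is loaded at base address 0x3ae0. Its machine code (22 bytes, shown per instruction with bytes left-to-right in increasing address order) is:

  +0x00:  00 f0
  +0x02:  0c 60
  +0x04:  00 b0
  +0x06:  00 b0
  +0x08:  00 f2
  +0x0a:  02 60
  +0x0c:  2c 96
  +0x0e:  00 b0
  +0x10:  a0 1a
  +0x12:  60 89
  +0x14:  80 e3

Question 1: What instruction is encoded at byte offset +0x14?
bor $4, $3

@+14  little-endian(80 e3) = 0xe380
  top 5b → 0x1c → bor [RR]
  rd@[10:8]=0x3 ⇒ $3
  rs@[7:5]=0x4 ⇒ $4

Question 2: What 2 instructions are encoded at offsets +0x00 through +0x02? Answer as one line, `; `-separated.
psh $0; jnz 12

[00] 00 f0 → 0xf000
  opcode bits[15:11]=0x1e: psh/R
  [10:8] rd=0 = $0
[02] 0c 60 → 0x600c
  opcode bits[15:11]=0xc: jnz/J
  [10:0] imm=12 = 12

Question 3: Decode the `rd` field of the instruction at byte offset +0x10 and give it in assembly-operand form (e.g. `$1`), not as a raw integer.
$2

@+10  little-endian(a0 1a) = 0x1aa0
  op=0x1aa0>>11=0x3 ⇒ and (RR)
  [10:8] rd=2 = $2
  [7:5] rs=5 = $5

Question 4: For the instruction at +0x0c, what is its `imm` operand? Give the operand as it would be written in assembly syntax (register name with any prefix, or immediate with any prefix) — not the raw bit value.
@+0c  little-endian(2c 96) = 0x962c
  op=0x962c>>11=0x12 ⇒ set (RI)
  [10:8] rd=6 = $6
  [7:0] imm=44 = 44

44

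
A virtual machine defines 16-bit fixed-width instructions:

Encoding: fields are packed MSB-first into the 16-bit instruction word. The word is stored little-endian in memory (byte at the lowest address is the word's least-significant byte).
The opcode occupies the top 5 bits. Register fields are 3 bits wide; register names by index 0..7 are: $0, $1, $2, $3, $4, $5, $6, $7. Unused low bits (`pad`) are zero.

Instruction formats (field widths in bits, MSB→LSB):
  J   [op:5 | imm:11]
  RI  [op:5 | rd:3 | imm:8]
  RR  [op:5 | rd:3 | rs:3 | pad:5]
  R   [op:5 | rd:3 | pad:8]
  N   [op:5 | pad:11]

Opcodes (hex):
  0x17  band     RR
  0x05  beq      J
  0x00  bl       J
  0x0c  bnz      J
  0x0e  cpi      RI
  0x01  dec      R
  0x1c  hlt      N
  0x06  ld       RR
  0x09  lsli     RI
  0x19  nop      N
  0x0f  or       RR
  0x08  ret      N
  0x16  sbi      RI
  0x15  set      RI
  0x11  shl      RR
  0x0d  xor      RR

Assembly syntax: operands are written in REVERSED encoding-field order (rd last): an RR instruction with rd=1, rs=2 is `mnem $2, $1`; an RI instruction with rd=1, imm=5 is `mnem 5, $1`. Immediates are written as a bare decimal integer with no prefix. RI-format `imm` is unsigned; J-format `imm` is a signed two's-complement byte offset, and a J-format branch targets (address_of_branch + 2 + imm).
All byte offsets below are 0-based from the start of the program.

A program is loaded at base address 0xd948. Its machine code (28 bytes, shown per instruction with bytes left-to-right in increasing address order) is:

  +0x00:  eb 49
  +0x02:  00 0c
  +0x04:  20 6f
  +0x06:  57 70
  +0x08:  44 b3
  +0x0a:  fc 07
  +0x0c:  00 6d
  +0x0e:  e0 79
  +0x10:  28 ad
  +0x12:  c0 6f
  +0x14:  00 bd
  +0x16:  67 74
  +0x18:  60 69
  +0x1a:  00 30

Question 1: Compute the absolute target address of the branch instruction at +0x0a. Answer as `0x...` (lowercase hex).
[0a] fc 07 → 0x07fc
  op=0x07fc>>11=0x0 ⇒ bl (J)
  [10:0] imm=2044 (s11→-4) = -4
  target = base 0xd948 + off 0x0a + 2 + imm -4 = 0xd950

0xd950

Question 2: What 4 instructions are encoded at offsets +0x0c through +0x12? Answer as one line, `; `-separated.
xor $0, $5; or $7, $1; set 40, $5; xor $6, $7

@+0c  little-endian(00 6d) = 0x6d00
  op=0x6d00>>11=0xd ⇒ xor (RR)
  [10:8] rd=5 = $5
  [7:5] rs=0 = $0
@+0e  little-endian(e0 79) = 0x79e0
  op=0x79e0>>11=0xf ⇒ or (RR)
  [10:8] rd=1 = $1
  [7:5] rs=7 = $7
@+10  little-endian(28 ad) = 0xad28
  op=0xad28>>11=0x15 ⇒ set (RI)
  [10:8] rd=5 = $5
  [7:0] imm=40 = 40
@+12  little-endian(c0 6f) = 0x6fc0
  op=0x6fc0>>11=0xd ⇒ xor (RR)
  [10:8] rd=7 = $7
  [7:5] rs=6 = $6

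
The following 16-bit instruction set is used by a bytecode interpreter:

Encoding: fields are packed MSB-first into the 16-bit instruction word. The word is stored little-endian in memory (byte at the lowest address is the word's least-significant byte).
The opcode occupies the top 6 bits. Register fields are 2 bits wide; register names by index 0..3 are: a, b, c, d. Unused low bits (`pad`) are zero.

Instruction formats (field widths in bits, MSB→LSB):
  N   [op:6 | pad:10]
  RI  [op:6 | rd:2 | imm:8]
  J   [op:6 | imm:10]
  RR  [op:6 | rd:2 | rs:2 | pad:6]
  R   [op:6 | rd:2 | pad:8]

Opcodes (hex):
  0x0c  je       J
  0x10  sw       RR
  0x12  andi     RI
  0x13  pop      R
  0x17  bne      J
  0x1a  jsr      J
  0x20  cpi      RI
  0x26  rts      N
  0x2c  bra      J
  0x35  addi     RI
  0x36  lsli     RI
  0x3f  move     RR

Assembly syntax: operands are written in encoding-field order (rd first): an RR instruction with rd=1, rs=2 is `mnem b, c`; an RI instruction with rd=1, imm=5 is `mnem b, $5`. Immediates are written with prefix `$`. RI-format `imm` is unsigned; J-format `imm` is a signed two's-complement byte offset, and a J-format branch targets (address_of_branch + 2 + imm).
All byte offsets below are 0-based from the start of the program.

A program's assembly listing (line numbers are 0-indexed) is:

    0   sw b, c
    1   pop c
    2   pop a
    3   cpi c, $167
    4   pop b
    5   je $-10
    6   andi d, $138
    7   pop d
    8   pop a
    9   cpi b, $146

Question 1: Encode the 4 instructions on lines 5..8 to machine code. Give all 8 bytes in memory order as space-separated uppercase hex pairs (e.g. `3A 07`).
F6 33 8A 4B 00 4F 00 4C

5. je fields op=0xc:6|imm=-10:10 → word 33f6h → f6 33
6. andi fields op=0x12:6|rd=3:2|imm=138:8 → word 4b8ah → 8a 4b
7. pop fields op=0x13:6|rd=3:2|pad=0:8 → word 4f00h → 00 4f
8. pop fields op=0x13:6|rd=0:2|pad=0:8 → word 4c00h → 00 4c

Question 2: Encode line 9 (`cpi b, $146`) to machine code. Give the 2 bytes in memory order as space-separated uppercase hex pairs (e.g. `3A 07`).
92 81

9. cpi fields op=0x20:6|rd=1:2|imm=146:8 → word 8192h → 92 81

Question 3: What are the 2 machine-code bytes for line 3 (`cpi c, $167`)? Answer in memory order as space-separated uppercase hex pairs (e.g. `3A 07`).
3. cpi fields op=0x20:6|rd=2:2|imm=167:8 → word 82a7h → a7 82

A7 82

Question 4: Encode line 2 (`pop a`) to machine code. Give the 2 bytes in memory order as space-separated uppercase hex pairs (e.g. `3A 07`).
line 2 (pop): pack op=0x13:6|rd=0:2|pad=0:8 = 0x4c00; little→ 00 4c

00 4C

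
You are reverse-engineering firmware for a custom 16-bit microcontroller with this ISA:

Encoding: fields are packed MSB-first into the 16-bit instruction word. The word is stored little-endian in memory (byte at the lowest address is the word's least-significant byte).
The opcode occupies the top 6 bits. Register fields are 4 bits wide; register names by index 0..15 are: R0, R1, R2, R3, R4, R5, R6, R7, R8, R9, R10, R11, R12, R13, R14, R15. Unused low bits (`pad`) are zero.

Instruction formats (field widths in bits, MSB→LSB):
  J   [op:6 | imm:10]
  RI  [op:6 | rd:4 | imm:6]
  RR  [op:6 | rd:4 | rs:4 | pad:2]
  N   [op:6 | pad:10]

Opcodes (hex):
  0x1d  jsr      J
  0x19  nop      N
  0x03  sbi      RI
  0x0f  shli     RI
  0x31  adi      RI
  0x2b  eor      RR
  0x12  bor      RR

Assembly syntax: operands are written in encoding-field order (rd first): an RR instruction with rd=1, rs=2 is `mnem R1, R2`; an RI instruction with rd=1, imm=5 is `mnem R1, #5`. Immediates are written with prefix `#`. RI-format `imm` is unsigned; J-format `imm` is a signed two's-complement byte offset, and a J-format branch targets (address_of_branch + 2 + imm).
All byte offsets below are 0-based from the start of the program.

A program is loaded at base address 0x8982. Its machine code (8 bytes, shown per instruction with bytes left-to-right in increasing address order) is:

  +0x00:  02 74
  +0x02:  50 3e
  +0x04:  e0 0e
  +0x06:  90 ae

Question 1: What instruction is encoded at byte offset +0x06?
eor R10, R4

off 0x06: read 90 ae as little → 0xae90
  top 6b → 0x2b → eor [RR]
  [9:6] rd=10 = R10
  [5:2] rs=4 = R4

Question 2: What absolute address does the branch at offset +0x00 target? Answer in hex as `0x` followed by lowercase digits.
0x8986

@+00  little-endian(02 74) = 0x7402
  opcode bits[15:10]=0x1d: jsr/J
  [9:0] imm=2 = #2
  target = base 0x8982 + off 0x00 + 2 + imm 2 = 0x8986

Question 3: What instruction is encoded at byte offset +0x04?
off 0x04: read e0 0e as little → 0x0ee0
  top 6b → 0x3 → sbi [RI]
  rd: (w>>6)&0xf=0xb → R11
  imm: (w>>0)&0x3f=0x20 → #32

sbi R11, #32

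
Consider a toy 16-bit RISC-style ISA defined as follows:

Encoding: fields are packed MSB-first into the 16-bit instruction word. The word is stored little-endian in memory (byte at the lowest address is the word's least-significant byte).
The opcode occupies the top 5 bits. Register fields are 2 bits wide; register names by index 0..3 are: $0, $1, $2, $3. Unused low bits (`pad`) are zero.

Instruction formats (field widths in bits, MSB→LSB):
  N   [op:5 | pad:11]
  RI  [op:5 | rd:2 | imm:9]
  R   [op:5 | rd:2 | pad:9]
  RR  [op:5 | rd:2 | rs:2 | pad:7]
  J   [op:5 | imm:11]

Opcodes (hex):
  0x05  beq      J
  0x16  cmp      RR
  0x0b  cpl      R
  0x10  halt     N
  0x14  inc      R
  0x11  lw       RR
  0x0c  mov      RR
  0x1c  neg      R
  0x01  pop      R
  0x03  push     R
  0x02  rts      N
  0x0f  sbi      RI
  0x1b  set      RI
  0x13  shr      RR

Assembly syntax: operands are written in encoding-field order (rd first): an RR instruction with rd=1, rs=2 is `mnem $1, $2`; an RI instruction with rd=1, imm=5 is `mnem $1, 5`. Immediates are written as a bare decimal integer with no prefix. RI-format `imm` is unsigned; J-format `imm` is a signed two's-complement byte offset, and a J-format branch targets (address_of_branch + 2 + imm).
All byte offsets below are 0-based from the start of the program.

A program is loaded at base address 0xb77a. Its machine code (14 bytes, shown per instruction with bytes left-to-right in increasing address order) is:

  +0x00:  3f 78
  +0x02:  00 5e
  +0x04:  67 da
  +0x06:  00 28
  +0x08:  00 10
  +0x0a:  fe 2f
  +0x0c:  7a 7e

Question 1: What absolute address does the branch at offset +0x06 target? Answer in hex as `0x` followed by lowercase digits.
[06] 00 28 → 0x2800
  op=0x2800>>11=0x5 ⇒ beq (J)
  imm@[10:0]=0x0 ⇒ 0
  target = base 0xb77a + off 0x06 + 2 + imm 0 = 0xb782

0xb782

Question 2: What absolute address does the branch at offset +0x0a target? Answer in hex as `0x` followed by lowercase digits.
0xb784

+0x0a: fe 2f ⇒ word 0x2ffe (little)
  op=0x2ffe>>11=0x5 ⇒ beq (J)
  [10:0] imm=2046 (s11→-2) = -2
  target = base 0xb77a + off 0x0a + 2 + imm -2 = 0xb784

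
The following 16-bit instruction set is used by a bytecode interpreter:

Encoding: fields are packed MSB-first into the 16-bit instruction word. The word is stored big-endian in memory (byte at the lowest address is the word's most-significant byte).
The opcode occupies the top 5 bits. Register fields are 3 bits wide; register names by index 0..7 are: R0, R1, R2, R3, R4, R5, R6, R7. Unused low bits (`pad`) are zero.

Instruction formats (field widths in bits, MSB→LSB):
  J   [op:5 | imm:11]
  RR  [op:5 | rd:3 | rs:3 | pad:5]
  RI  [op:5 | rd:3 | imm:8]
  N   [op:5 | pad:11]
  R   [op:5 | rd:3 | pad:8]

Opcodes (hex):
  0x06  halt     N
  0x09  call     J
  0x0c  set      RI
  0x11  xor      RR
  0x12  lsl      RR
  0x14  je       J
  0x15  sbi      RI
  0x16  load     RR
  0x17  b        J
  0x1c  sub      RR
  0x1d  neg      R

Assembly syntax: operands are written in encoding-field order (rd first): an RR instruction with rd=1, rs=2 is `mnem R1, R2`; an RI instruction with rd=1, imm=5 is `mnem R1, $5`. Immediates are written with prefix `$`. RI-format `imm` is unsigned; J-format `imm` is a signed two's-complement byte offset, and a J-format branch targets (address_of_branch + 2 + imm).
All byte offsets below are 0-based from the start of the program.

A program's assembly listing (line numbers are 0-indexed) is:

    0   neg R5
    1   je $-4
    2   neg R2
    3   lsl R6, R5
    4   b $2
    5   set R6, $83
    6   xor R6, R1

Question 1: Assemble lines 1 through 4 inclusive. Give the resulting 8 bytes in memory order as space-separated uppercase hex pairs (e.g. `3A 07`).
L1: je op=0x14:5|imm=-4:11 ⇒ 0xa7fc ⇒ big a7 fc
L2: neg op=0x1d:5|rd=2:3|pad=0:8 ⇒ 0xea00 ⇒ big ea 00
L3: lsl op=0x12:5|rd=6:3|rs=5:3|pad=0:5 ⇒ 0x96a0 ⇒ big 96 a0
L4: b op=0x17:5|imm=2:11 ⇒ 0xb802 ⇒ big b8 02

A7 FC EA 00 96 A0 B8 02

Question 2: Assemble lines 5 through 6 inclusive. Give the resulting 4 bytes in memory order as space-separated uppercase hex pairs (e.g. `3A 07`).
line 5 (set): pack op=0xc:5|rd=6:3|imm=83:8 = 0x6653; big→ 66 53
line 6 (xor): pack op=0x11:5|rd=6:3|rs=1:3|pad=0:5 = 0x8e20; big→ 8e 20

66 53 8E 20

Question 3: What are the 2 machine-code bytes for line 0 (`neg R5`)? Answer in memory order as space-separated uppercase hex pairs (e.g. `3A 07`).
0. neg fields op=0x1d:5|rd=5:3|pad=0:8 → word ed00h → ed 00

ED 00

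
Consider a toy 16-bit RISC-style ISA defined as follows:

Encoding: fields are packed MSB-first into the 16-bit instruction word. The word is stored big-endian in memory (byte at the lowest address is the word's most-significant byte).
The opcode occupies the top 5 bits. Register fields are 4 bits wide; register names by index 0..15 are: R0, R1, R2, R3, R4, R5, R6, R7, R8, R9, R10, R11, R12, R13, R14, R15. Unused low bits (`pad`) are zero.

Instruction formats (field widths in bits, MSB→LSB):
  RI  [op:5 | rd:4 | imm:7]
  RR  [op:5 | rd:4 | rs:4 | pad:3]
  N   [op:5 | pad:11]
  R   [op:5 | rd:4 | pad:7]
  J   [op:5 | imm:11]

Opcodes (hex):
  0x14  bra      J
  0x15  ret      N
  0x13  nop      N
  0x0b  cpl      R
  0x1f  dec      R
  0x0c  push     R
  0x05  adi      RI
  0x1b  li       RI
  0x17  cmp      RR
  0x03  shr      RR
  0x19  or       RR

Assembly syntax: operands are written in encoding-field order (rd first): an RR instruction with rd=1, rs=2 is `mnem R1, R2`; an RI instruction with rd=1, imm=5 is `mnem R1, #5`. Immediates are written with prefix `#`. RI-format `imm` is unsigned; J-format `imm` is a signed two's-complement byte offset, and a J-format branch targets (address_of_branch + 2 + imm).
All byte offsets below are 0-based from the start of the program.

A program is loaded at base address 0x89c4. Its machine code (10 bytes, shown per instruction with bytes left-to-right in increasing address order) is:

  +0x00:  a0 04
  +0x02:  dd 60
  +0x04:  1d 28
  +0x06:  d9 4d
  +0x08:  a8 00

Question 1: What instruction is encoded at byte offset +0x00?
@+00  big-endian(a0 04) = 0xa004
  top 5b → 0x14 → bra [J]
  imm@[10:0]=0x4 ⇒ #4

bra #4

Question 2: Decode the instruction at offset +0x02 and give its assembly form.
[02] dd 60 → 0xdd60
  top 5b → 0x1b → li [RI]
  [10:7] rd=10 = R10
  [6:0] imm=96 = #96

li R10, #96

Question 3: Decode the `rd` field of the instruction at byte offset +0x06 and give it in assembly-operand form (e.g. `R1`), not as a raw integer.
+0x06: d9 4d ⇒ word 0xd94d (big)
  top 5b → 0x1b → li [RI]
  rd: (w>>7)&0xf=0x2 → R2
  imm: (w>>0)&0x7f=0x4d → #77

R2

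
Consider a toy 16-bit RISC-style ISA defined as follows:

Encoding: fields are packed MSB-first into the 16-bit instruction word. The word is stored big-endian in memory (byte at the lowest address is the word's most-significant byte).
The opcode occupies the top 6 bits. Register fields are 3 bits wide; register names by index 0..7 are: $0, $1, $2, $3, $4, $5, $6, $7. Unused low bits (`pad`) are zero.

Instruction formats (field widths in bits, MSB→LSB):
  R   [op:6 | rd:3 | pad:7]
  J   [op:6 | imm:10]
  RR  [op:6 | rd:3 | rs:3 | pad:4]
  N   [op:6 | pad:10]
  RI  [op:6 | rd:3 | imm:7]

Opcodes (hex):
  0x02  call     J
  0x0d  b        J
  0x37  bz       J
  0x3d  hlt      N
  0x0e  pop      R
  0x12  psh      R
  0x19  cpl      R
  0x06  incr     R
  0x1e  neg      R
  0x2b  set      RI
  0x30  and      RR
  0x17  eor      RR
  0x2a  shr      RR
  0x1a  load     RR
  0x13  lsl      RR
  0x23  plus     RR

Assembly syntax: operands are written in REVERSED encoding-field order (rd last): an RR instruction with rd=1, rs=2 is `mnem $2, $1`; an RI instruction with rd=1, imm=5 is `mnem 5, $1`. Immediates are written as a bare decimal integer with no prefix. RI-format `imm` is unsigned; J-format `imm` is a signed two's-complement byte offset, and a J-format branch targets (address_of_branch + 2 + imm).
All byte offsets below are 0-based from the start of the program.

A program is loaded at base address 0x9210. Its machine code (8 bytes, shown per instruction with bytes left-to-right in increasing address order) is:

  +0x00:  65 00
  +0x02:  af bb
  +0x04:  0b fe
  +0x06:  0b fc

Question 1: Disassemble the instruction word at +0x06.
+0x06: 0b fc ⇒ word 0x0bfc (big)
  op=0x0bfc>>10=0x2 ⇒ call (J)
  imm@[9:0]=0x3fc (s10→-4) ⇒ -4

call -4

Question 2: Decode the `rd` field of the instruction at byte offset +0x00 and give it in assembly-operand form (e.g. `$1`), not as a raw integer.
$2

+0x00: 65 00 ⇒ word 0x6500 (big)
  top 6b → 0x19 → cpl [R]
  [9:7] rd=2 = $2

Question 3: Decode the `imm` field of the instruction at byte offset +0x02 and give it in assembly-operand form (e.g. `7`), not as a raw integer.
59

@+02  big-endian(af bb) = 0xafbb
  top 6b → 0x2b → set [RI]
  rd: (w>>7)&0x7=0x7 → $7
  imm: (w>>0)&0x7f=0x3b → 59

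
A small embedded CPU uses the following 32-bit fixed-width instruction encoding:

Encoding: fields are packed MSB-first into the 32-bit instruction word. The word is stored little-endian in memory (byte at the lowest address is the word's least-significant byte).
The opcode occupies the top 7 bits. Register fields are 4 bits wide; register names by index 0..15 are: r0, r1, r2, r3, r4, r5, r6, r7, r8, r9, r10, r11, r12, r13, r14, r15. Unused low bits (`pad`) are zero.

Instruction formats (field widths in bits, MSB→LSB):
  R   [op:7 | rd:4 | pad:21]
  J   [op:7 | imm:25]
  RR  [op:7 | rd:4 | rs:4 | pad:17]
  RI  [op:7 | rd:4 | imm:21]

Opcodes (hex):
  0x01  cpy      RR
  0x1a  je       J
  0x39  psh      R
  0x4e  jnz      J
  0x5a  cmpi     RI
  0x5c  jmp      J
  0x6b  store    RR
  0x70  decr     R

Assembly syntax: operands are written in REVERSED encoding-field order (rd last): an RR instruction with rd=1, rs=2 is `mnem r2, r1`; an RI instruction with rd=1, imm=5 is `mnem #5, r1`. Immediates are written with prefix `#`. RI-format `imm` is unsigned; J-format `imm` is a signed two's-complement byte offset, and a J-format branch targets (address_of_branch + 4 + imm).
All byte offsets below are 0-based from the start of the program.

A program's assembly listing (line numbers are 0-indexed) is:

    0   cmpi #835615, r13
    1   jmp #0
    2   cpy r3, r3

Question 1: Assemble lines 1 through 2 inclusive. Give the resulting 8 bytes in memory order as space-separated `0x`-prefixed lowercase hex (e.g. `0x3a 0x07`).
0x00 0x00 0x00 0xb8 0x00 0x00 0x66 0x02

L1: jmp op=0x5c:7|imm=0:25 ⇒ 0xb8000000 ⇒ little 00 00 00 b8
L2: cpy op=0x1:7|rd=3:4|rs=3:4|pad=0:17 ⇒ 0x02660000 ⇒ little 00 00 66 02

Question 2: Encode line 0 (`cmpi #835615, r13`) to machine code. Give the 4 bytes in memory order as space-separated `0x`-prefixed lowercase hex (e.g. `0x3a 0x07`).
line 0 (cmpi): pack op=0x5a:7|rd=13:4|imm=835615:21 = 0xb5acc01f; little→ 1f c0 ac b5

0x1f 0xc0 0xac 0xb5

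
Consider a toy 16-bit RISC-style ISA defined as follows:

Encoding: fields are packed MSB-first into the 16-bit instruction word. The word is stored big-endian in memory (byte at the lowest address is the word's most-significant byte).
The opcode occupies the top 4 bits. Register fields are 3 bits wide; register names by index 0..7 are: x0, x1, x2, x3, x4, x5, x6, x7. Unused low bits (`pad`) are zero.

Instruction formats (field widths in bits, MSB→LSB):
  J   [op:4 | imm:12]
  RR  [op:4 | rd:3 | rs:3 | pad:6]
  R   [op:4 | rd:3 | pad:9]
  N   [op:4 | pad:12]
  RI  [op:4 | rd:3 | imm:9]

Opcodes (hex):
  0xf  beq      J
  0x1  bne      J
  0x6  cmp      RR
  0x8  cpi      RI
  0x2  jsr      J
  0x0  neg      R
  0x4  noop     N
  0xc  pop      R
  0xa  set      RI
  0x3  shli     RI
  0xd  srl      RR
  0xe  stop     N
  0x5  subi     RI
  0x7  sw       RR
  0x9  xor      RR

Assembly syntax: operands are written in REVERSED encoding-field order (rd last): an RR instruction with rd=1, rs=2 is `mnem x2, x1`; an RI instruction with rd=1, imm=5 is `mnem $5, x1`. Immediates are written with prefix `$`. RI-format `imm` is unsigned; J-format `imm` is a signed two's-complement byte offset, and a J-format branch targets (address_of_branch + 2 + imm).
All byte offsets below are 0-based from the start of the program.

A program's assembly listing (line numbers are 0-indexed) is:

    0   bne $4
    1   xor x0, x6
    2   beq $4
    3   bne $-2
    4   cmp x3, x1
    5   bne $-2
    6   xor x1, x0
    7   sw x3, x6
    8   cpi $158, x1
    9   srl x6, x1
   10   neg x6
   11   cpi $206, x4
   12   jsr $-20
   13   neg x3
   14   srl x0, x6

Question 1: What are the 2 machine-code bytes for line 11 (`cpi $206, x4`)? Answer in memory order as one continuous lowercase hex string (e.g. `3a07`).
88ce

11. cpi fields op=0x8:4|rd=4:3|imm=206:9 → word 88ceh → 88 ce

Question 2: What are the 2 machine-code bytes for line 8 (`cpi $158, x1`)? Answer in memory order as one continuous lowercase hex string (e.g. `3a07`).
829e

8. cpi fields op=0x8:4|rd=1:3|imm=158:9 → word 829eh → 82 9e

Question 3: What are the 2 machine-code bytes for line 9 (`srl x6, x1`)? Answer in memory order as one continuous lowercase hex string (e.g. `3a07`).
L9: srl op=0xd:4|rd=1:3|rs=6:3|pad=0:6 ⇒ 0xd380 ⇒ big d3 80

d380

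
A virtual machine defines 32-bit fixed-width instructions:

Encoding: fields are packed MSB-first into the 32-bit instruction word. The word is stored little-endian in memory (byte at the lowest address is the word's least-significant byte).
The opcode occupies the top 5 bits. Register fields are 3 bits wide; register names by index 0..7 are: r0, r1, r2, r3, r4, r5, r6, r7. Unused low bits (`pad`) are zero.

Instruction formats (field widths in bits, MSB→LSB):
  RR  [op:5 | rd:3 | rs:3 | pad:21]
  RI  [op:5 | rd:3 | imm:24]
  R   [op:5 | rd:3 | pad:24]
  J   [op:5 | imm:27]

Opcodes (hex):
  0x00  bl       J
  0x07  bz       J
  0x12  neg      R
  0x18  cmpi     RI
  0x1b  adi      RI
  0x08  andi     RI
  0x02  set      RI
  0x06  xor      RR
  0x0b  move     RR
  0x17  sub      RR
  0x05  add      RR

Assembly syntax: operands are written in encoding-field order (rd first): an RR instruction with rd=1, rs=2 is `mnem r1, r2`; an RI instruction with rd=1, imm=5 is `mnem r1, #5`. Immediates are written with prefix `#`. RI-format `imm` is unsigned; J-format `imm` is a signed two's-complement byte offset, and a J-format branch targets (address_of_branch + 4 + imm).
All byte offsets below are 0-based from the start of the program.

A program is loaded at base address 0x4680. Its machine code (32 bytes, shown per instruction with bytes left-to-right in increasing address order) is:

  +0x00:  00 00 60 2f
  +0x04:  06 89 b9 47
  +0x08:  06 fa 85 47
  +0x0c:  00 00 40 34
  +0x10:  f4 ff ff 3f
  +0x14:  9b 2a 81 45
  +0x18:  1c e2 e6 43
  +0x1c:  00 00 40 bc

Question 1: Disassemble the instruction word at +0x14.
+0x14: 9b 2a 81 45 ⇒ word 0x45812a9b (little)
  top 5b → 0x8 → andi [RI]
  [26:24] rd=5 = r5
  [23:0] imm=8465051 = #8465051

andi r5, #8465051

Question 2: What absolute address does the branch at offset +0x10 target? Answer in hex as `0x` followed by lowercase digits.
0x4688

+0x10: f4 ff ff 3f ⇒ word 0x3ffffff4 (little)
  opcode bits[31:27]=0x7: bz/J
  imm: (w>>0)&0x7ffffff=0x7fffff4 (s27→-12) → #-12
  target = base 0x4680 + off 0x10 + 4 + imm -12 = 0x4688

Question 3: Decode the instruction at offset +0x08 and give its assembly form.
[08] 06 fa 85 47 → 0x4785fa06
  op=0x4785fa06>>27=0x8 ⇒ andi (RI)
  [26:24] rd=7 = r7
  [23:0] imm=8780294 = #8780294

andi r7, #8780294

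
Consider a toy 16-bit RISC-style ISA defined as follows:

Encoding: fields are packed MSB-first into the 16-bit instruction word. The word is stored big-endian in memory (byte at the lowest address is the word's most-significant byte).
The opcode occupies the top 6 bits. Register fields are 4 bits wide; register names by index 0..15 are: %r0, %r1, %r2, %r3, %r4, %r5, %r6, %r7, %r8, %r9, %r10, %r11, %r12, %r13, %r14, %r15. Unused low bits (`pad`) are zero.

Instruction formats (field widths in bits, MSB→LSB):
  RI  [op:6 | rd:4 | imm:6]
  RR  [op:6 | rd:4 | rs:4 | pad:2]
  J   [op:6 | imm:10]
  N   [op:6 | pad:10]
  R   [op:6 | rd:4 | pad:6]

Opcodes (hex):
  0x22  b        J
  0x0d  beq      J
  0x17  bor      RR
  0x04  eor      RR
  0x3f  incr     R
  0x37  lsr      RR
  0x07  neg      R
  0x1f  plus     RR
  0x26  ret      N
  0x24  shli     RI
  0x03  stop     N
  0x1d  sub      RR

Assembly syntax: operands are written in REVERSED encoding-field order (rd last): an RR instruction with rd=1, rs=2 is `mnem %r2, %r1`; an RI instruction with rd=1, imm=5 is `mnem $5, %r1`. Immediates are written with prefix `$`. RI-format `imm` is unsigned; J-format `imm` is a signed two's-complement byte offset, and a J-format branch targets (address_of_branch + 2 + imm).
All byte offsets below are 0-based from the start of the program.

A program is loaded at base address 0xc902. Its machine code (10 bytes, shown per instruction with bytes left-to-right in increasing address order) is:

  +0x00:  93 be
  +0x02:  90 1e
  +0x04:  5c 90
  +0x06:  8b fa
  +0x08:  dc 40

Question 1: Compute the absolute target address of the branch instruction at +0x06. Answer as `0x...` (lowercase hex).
[06] 8b fa → 0x8bfa
  opcode bits[15:10]=0x22: b/J
  imm: (w>>0)&0x3ff=0x3fa (s10→-6) → $-6
  target = base 0xc902 + off 0x06 + 2 + imm -6 = 0xc904

0xc904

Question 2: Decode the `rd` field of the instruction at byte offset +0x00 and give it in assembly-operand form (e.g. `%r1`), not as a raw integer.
@+00  big-endian(93 be) = 0x93be
  op=0x93be>>10=0x24 ⇒ shli (RI)
  rd@[9:6]=0xe ⇒ %r14
  imm@[5:0]=0x3e ⇒ $62

%r14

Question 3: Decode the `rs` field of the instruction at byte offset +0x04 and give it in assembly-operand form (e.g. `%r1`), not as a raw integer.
+0x04: 5c 90 ⇒ word 0x5c90 (big)
  op=0x5c90>>10=0x17 ⇒ bor (RR)
  rd@[9:6]=0x2 ⇒ %r2
  rs@[5:2]=0x4 ⇒ %r4

%r4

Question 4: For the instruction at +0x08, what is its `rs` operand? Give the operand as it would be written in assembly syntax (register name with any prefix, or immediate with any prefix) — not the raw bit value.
%r0

+0x08: dc 40 ⇒ word 0xdc40 (big)
  op=0xdc40>>10=0x37 ⇒ lsr (RR)
  [9:6] rd=1 = %r1
  [5:2] rs=0 = %r0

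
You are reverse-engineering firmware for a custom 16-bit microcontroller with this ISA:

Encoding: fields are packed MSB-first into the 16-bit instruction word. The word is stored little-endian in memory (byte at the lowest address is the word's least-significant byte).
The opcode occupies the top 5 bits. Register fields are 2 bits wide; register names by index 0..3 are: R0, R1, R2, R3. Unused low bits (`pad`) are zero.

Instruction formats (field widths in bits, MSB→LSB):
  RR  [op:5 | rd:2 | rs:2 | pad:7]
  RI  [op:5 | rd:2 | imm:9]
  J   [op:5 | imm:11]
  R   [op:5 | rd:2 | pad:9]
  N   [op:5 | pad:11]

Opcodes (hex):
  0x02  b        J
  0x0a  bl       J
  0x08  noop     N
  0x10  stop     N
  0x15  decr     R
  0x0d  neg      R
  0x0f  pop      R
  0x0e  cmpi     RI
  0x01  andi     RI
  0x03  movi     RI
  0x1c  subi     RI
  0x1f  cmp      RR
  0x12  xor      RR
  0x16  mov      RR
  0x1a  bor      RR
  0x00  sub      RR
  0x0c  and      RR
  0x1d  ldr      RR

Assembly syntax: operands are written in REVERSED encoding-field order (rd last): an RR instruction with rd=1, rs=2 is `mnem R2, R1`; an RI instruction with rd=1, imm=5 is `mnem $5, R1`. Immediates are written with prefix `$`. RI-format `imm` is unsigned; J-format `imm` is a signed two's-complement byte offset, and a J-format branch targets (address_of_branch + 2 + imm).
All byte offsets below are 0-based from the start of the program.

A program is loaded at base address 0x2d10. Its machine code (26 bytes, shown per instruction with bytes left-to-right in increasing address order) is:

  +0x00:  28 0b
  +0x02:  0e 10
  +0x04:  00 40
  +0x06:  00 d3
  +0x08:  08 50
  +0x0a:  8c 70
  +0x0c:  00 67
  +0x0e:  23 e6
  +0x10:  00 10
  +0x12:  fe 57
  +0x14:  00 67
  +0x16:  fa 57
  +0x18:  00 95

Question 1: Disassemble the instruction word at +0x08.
[08] 08 50 → 0x5008
  opcode bits[15:11]=0xa: bl/J
  imm@[10:0]=0x8 ⇒ $8

bl $8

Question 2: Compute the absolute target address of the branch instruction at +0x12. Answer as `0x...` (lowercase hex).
0x2d22

[12] fe 57 → 0x57fe
  opcode bits[15:11]=0xa: bl/J
  imm: (w>>0)&0x7ff=0x7fe (s11→-2) → $-2
  target = base 0x2d10 + off 0x12 + 2 + imm -2 = 0x2d22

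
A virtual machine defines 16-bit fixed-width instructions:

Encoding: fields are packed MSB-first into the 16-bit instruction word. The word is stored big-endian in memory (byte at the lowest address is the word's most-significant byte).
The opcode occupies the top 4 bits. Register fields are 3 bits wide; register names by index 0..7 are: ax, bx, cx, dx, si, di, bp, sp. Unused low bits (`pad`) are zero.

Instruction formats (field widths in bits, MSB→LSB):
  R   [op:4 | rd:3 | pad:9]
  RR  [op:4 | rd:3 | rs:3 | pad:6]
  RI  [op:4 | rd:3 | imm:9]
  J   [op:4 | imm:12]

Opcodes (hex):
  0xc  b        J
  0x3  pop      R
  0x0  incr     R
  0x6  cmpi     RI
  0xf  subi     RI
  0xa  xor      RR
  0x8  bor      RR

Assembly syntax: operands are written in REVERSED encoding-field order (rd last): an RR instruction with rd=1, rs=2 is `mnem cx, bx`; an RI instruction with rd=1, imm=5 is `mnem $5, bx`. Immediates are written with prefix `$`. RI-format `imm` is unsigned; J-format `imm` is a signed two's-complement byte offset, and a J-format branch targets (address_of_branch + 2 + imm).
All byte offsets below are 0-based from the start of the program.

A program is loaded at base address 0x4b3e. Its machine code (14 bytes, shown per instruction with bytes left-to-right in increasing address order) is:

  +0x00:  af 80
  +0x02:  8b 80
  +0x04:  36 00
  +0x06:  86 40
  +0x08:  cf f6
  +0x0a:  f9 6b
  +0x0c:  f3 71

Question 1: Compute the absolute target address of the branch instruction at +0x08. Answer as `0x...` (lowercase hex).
0x4b3e

+0x08: cf f6 ⇒ word 0xcff6 (big)
  top 4b → 0xc → b [J]
  imm: (w>>0)&0xfff=0xff6 (s12→-10) → $-10
  target = base 0x4b3e + off 0x08 + 2 + imm -10 = 0x4b3e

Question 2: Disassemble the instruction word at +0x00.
off 0x00: read af 80 as big → 0xaf80
  top 4b → 0xa → xor [RR]
  [11:9] rd=7 = sp
  [8:6] rs=6 = bp

xor bp, sp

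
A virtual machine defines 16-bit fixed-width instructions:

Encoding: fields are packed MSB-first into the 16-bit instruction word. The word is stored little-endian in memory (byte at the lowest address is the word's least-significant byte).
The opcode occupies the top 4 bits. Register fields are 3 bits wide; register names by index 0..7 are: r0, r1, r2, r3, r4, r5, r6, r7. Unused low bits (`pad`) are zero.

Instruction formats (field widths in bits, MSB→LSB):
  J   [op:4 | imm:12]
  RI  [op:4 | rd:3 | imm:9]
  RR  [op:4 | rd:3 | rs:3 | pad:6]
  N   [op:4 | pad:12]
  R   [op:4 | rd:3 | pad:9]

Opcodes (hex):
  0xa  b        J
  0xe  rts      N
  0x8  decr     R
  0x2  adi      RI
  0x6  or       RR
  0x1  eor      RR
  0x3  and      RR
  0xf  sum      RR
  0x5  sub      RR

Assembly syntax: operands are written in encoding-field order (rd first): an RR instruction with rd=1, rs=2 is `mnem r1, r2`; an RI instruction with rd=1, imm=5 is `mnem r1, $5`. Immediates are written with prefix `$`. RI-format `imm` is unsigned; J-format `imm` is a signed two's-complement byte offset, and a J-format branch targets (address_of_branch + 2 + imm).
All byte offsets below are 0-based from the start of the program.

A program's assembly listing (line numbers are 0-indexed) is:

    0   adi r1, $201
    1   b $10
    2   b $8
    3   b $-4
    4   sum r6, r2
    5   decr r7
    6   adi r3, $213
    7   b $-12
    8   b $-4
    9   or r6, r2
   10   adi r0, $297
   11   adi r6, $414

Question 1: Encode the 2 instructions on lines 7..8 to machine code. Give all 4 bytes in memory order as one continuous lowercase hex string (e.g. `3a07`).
line 7 (b): pack op=0xa:4|imm=-12:12 = 0xaff4; little→ f4 af
line 8 (b): pack op=0xa:4|imm=-4:12 = 0xaffc; little→ fc af

f4affcaf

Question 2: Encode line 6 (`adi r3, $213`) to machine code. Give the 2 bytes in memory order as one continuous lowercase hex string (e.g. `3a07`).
d526

6. adi fields op=0x2:4|rd=3:3|imm=213:9 → word 26d5h → d5 26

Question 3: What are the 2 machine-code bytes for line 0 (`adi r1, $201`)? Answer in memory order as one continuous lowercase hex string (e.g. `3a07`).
c922

line 0 (adi): pack op=0x2:4|rd=1:3|imm=201:9 = 0x22c9; little→ c9 22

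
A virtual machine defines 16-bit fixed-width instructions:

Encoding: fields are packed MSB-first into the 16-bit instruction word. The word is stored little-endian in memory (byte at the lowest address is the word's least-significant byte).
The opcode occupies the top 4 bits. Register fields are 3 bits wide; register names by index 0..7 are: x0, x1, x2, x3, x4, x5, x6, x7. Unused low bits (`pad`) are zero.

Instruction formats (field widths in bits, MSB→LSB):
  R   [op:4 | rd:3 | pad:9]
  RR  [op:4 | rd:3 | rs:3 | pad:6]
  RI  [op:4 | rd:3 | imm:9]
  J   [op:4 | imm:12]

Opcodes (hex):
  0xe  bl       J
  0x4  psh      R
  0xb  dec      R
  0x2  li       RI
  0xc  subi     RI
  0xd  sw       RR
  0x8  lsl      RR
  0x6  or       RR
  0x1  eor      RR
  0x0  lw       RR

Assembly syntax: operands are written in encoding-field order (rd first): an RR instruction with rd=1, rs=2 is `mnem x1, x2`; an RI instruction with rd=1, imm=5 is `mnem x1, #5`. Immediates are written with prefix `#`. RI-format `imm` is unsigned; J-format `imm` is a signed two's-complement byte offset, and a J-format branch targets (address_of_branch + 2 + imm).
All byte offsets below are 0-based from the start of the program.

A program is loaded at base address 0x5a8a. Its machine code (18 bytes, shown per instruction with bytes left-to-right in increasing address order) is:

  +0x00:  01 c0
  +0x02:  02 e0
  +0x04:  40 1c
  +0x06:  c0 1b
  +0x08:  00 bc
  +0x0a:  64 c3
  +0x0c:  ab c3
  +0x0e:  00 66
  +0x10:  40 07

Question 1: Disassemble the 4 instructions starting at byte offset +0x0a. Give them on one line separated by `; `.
+0x0a: 64 c3 ⇒ word 0xc364 (little)
  opcode bits[15:12]=0xc: subi/RI
  rd: (w>>9)&0x7=0x1 → x1
  imm: (w>>0)&0x1ff=0x164 → #356
+0x0c: ab c3 ⇒ word 0xc3ab (little)
  opcode bits[15:12]=0xc: subi/RI
  rd: (w>>9)&0x7=0x1 → x1
  imm: (w>>0)&0x1ff=0x1ab → #427
+0x0e: 00 66 ⇒ word 0x6600 (little)
  opcode bits[15:12]=0x6: or/RR
  rd: (w>>9)&0x7=0x3 → x3
  rs: (w>>6)&0x7=0x0 → x0
+0x10: 40 07 ⇒ word 0x0740 (little)
  opcode bits[15:12]=0x0: lw/RR
  rd: (w>>9)&0x7=0x3 → x3
  rs: (w>>6)&0x7=0x5 → x5

subi x1, #356; subi x1, #427; or x3, x0; lw x3, x5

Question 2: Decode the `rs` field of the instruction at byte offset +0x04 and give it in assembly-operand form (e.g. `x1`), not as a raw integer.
@+04  little-endian(40 1c) = 0x1c40
  top 4b → 0x1 → eor [RR]
  rd@[11:9]=0x6 ⇒ x6
  rs@[8:6]=0x1 ⇒ x1

x1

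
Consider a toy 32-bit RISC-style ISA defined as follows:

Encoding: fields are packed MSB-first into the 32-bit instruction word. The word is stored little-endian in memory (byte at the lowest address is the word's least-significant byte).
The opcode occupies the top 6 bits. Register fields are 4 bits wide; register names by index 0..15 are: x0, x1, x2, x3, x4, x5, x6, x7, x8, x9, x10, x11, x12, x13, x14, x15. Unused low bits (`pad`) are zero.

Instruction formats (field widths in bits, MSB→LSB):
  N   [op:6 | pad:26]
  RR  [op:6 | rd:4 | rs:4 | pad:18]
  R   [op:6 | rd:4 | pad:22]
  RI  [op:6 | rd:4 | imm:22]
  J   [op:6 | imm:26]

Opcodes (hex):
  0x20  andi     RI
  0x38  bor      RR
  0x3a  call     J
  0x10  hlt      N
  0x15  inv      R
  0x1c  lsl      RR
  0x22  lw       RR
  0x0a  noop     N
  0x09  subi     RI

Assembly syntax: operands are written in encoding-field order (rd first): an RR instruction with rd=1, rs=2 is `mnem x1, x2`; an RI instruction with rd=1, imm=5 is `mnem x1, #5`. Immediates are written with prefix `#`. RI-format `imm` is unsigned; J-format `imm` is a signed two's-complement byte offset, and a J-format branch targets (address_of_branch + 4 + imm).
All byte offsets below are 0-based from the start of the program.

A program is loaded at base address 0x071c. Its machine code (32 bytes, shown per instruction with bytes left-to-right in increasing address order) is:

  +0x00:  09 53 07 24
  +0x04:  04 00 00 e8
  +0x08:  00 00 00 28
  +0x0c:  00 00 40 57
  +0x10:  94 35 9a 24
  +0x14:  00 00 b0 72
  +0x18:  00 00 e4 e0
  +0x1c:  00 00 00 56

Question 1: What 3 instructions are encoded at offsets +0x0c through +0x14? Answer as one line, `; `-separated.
+0x0c: 00 00 40 57 ⇒ word 0x57400000 (little)
  opcode bits[31:26]=0x15: inv/R
  rd: (w>>22)&0xf=0xd → x13
+0x10: 94 35 9a 24 ⇒ word 0x249a3594 (little)
  opcode bits[31:26]=0x9: subi/RI
  rd: (w>>22)&0xf=0x2 → x2
  imm: (w>>0)&0x3fffff=0x1a3594 → #1717652
+0x14: 00 00 b0 72 ⇒ word 0x72b00000 (little)
  opcode bits[31:26]=0x1c: lsl/RR
  rd: (w>>22)&0xf=0xa → x10
  rs: (w>>18)&0xf=0xc → x12

inv x13; subi x2, #1717652; lsl x10, x12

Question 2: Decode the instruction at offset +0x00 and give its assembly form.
+0x00: 09 53 07 24 ⇒ word 0x24075309 (little)
  top 6b → 0x9 → subi [RI]
  [25:22] rd=0 = x0
  [21:0] imm=480009 = #480009

subi x0, #480009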